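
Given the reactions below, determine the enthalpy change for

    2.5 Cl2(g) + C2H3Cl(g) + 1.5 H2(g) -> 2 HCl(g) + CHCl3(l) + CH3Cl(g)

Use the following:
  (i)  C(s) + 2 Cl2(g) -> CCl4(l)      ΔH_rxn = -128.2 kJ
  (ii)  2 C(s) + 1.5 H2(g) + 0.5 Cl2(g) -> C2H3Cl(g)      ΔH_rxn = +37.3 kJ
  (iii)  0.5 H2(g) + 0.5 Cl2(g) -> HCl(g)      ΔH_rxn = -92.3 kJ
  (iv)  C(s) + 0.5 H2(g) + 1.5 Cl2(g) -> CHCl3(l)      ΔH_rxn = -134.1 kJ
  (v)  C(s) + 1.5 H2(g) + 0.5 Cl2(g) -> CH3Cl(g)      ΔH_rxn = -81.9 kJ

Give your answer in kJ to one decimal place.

(i): not needed.
(ii) reversed: -37.3 kJ
(iii) × 2: (2)·(-92.3) = -184.6 kJ
(iv) as written: -134.1 kJ
(v) as written: -81.9 kJ
Combining the equations, ΔH_rxn = (-1)·(+37.3) + (2)·(-92.3) + (1)·(-134.1) + (1)·(-81.9) = -437.9 kJ

ΔH_rxn = -437.9 kJ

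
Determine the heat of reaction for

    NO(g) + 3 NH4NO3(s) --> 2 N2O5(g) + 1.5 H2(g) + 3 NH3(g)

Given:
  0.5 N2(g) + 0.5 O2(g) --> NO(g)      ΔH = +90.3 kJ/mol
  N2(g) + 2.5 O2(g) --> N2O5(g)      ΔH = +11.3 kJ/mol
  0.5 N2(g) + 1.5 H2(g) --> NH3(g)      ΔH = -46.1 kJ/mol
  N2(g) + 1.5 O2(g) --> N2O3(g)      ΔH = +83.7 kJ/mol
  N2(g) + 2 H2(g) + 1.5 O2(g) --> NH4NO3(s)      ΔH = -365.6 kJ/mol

ΔH = 890.8 kJ/mol

equation 1 reversed (NO(g) must end up as a reactant): -90.3 kJ/mol
equation 2 × 2 (scale by 2 for the 2 N2O5(g)): (2)·(+11.3) = +22.6 kJ/mol
equation 3 × 3 (scale by 3 for the 3 NH3(g)): (3)·(-46.1) = -138.3 kJ/mol
equation 4: not needed (N2O3(g) appears nowhere else).
equation 5 reversed and × 3 (NH4NO3(s) must end up as a reactant; scale by 3 for the 3 NH4NO3(s)): (-3)·(-365.6) = +1096.8 kJ/mol
Summing the manipulated equations, ΔH = (-90.3) + (+22.6) + (-138.3) + (+1096.8) = 890.8 kJ/mol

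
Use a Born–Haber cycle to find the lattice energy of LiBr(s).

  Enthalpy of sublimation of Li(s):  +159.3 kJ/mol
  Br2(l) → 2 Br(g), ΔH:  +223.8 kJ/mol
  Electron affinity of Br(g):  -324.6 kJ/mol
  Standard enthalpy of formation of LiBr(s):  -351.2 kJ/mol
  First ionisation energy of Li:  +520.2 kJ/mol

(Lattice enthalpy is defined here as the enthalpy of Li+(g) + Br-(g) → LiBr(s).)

ΔHf° = 1·ΔHsub + 1·(ΣIE) + 1/2·D(Br2) + 1·EA + U
-351.2 = 1·(+159.3) + 1·(+520.2) + 1/2·(+223.8) + 1·(-324.6) + U
U = -351.2 − (+466.8) = -818.0 kJ/mol

U = -818.0 kJ/mol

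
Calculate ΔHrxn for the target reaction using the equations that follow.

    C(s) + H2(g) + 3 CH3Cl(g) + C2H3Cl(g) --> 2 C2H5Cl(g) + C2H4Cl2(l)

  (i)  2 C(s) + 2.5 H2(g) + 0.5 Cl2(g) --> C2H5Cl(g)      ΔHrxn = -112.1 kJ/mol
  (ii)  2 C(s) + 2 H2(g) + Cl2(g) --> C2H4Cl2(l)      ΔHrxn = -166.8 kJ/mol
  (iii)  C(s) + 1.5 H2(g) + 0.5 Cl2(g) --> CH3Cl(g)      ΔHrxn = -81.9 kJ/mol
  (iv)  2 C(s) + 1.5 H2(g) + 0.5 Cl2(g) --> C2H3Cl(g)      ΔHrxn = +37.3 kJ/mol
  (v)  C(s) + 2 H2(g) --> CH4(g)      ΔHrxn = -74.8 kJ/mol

(i) × 2 (×2 to match 2 C2H5Cl(g) in the target): (2)·(-112.1) = -224.2 kJ/mol
(ii) as written (C2H4Cl2(l) already on the product side): -166.8 kJ/mol
(iii) reversed and × 3 (CH3Cl(g) must end up as a reactant; ×3 to match 3 CH3Cl(g) in the target): (-3)·(-81.9) = +245.7 kJ/mol
(iv) reversed (C2H3Cl(g) must end up as a reactant): -37.3 kJ/mol
(v): not needed (CH4(g) appears nowhere else).
Summing the manipulated equations, ΔHrxn = (2)·(-112.1) + (1)·(-166.8) + (-3)·(-81.9) + (-1)·(+37.3) = -182.6 kJ/mol

ΔHrxn = -182.6 kJ/mol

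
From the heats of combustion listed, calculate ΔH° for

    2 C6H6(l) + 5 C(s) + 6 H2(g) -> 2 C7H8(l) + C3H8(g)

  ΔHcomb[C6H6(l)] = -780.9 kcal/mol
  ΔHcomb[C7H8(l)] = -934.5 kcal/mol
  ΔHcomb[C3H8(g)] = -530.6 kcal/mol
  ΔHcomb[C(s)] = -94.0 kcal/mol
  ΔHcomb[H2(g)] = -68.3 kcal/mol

ΔH° = -42.0 kcal/mol

With combustion enthalpies, reactants minus products:
= [2·(-780.9) + 5·(-94.0) + 6·(-68.3)] − [2·(-934.5) + 1·(-530.6)]
= -42.0 kcal/mol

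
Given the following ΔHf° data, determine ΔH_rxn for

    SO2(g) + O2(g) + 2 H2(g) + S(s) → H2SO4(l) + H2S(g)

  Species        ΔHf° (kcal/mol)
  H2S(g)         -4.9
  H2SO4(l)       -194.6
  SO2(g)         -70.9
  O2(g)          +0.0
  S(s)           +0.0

ΔH°rxn = Σ nΔHf°(products) − Σ nΔHf°(reactants).
Products: 1·(-194.6) + 1·(-4.9) = -199.5
Reactants: 1·(-70.9) + 1·(+0.0) + 2·(+0.0) + 1·(+0.0) = -70.9
ΔH_rxn = (-199.5) − (-70.9) = -128.6 kcal/mol

ΔH_rxn = -128.6 kcal/mol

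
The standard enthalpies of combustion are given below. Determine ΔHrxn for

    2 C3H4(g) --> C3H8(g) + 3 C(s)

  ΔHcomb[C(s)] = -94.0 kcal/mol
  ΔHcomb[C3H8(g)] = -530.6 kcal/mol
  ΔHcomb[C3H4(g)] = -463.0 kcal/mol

Using ΔH = Σ nΔHc°(reactants) − Σ nΔHc°(products):
= [2·(-463.0)] − [1·(-530.6) + 3·(-94.0)]
= -113.4 kcal/mol

ΔHrxn = -113.4 kcal/mol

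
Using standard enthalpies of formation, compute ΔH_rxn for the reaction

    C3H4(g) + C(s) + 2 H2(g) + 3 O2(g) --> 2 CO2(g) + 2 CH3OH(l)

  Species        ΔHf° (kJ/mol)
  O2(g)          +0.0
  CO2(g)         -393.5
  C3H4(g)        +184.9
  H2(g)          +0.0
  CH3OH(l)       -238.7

ΔH°rxn = Σ nΔHf°(products) − Σ nΔHf°(reactants).
Products: 2·(-393.5) + 2·(-238.7) = -1264.4
Reactants: 1·(+184.9) + 1·(+0.0) + 2·(+0.0) + 3·(+0.0) = +184.9
ΔH_rxn = (-1264.4) − (+184.9) = -1449.3 kJ/mol

ΔH_rxn = -1449.3 kJ/mol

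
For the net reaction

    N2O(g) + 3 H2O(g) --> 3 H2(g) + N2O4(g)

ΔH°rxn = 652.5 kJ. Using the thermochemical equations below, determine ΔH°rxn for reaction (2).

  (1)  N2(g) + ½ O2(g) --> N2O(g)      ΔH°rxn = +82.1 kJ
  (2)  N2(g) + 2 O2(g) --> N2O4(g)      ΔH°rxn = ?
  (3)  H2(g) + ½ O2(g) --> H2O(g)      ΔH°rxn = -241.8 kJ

ΔH°rxn = 9.2 kJ

(1) reversed (N2O(g) must end up as a reactant): -82.1 kJ
(2) as written (N2O4(g) already on the product side): contributes x
(3) reversed and × 3 (H2O(g) must end up as a reactant; scale by 3 for the 3 H2O(g)): (-3)·(-241.8) = +725.4 kJ
+652.5 = (-82.1) + (+725.4) + x
x = (+652.5 − (+643.3)) / (1) = 9.2 kJ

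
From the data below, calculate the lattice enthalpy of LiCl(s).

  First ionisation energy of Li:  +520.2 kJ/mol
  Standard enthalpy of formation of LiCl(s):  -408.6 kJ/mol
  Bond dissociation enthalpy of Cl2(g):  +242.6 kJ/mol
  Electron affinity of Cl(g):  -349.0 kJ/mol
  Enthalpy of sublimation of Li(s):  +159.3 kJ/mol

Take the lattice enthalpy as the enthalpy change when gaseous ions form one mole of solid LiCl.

U = -860.4 kJ/mol

ΔHf° = 1·ΔHsub + 1·(ΣIE) + 1/2·D(Cl2) + 1·EA + U
-408.6 = 1·(+159.3) + 1·(+520.2) + 1/2·(+242.6) + 1·(-349.0) + U
U = -408.6 − (+451.8) = -860.4 kJ/mol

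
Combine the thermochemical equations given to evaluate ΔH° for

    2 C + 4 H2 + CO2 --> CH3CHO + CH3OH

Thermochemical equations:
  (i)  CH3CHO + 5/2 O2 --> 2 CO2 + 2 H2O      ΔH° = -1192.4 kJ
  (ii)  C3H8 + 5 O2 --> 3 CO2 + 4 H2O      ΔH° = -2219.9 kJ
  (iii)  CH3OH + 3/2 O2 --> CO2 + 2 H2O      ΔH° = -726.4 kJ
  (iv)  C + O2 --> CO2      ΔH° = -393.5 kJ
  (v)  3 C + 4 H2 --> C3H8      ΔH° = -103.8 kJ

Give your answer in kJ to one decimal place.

(i) reversed (reverse to put CH3CHO on the product side): +1192.4 kJ
(ii) as written: -2219.9 kJ
(iii) reversed (CH3OH must end up as a product): +726.4 kJ
(iv) reversed: +393.5 kJ
(v) as written (H2 already on the reactant side): -103.8 kJ
Since enthalpy is a state function, ΔH° = (+1192.4) + (-2219.9) + (+726.4) + (+393.5) + (-103.8) = -11.4 kJ

ΔH° = -11.4 kJ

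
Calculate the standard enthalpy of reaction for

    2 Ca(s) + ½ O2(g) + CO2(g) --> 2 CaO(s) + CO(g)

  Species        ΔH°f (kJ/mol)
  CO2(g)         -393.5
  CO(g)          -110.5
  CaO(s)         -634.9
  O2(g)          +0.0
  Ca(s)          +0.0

ΔH°rxn = -986.8 kJ/mol

ΔH°rxn = Σ nΔHf°(products) − Σ nΔHf°(reactants).
Products: 2·(-634.9) + 1·(-110.5) = -1380.3
Reactants: 2·(+0.0) + 1/2·(+0.0) + 1·(-393.5) = -393.5
ΔH°rxn = (-1380.3) − (-393.5) = -986.8 kJ/mol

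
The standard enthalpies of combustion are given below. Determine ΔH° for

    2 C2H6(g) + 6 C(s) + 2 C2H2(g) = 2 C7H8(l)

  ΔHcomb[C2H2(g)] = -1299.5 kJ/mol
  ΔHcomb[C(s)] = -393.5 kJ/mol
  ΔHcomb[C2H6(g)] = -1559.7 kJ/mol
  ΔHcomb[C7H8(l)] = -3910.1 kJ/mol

ΔH° = -259.2 kJ/mol

Using ΔH = Σ nΔHc°(reactants) − Σ nΔHc°(products):
= [2·(-1559.7) + 6·(-393.5) + 2·(-1299.5)] − [2·(-3910.1)]
= -259.2 kJ/mol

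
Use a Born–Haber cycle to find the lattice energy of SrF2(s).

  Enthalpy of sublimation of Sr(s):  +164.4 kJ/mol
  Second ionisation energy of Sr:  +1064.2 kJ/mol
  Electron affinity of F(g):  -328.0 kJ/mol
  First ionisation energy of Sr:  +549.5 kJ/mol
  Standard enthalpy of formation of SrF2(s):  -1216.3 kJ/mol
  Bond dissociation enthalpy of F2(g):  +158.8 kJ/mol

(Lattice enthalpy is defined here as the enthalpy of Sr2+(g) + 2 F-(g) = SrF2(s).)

ΔHf° = 1·ΔHsub + 1·(ΣIE) + 1·D(F2) + 2·EA + U
-1216.3 = 1·(+164.4) + 1·(+1613.7) + 1·(+158.8) + 2·(-328.0) + U
U = -1216.3 − (+1280.9) = -2497.2 kJ/mol

U = -2497.2 kJ/mol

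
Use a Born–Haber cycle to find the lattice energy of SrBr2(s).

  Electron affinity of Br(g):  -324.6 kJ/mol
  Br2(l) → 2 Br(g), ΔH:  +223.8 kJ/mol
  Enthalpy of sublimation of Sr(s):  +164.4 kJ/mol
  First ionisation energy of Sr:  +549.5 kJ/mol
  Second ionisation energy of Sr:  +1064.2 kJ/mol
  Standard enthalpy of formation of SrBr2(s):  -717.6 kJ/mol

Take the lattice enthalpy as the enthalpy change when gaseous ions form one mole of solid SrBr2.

U = -2070.3 kJ/mol

ΔHf° = 1·ΔHsub + 1·(ΣIE) + 1·D(Br2) + 2·EA + U
-717.6 = 1·(+164.4) + 1·(+1613.7) + 1·(+223.8) + 2·(-324.6) + U
U = -717.6 − (+1352.7) = -2070.3 kJ/mol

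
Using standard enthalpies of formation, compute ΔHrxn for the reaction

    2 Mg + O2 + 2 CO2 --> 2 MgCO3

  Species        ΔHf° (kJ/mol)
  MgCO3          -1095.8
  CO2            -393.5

Products: 2·(-1095.8) = -2191.6
Reactants: 2·(+0.0) + 1·(+0.0) + 2·(-393.5) = -787.0
ΔHrxn = (-2191.6) − (-787.0) = -1404.6 kJ/mol

ΔHrxn = -1404.6 kJ/mol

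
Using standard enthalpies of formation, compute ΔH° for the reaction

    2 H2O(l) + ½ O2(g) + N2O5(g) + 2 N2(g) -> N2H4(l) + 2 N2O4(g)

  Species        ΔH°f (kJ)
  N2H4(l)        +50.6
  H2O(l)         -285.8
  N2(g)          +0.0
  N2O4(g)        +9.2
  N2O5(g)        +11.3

Products: 1·(+50.6) + 2·(+9.2) = +69.0
Reactants: 2·(-285.8) + 1/2·(+0.0) + 1·(+11.3) + 2·(+0.0) = -560.3
ΔH° = (+69.0) − (-560.3) = 629.3 kJ

ΔH° = 629.3 kJ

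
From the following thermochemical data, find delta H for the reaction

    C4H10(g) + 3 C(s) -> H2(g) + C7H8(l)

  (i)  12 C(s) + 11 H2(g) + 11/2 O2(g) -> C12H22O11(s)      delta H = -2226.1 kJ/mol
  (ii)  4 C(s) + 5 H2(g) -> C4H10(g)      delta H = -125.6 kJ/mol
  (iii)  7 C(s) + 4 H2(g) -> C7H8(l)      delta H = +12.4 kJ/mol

(i): not needed.
(ii) reversed: +125.6 kJ/mol
(iii) as written: +12.4 kJ/mol
delta H = (-1)·(-125.6) + (1)·(+12.4) = 138.0 kJ/mol

delta H = 138.0 kJ/mol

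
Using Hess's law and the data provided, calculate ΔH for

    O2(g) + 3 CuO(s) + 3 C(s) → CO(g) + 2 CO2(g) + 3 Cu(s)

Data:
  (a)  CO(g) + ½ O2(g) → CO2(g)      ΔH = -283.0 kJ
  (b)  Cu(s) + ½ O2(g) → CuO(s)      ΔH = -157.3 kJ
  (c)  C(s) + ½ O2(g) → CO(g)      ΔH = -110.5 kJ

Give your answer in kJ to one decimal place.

ΔH = -425.6 kJ

(a) × 2: (2)·(-283.0) = -566.0 kJ
(b) reversed and × 3: (-3)·(-157.3) = +471.9 kJ
(c) × 3: (3)·(-110.5) = -331.5 kJ
ΔH = (-566.0) + (+471.9) + (-331.5) = -425.6 kJ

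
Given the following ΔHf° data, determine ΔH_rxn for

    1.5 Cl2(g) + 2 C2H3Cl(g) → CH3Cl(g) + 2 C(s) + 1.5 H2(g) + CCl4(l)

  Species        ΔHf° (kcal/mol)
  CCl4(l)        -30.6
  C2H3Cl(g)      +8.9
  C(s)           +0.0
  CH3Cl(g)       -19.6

ΔH_rxn = -68.0 kcal/mol

ΔH°rxn = Σ nΔHf°(products) − Σ nΔHf°(reactants).
Products: 1·(-19.6) + 2·(+0.0) + 3/2·(+0.0) + 1·(-30.6) = -50.2
Reactants: 3/2·(+0.0) + 2·(+8.9) = +17.8
ΔH_rxn = (-50.2) − (+17.8) = -68.0 kcal/mol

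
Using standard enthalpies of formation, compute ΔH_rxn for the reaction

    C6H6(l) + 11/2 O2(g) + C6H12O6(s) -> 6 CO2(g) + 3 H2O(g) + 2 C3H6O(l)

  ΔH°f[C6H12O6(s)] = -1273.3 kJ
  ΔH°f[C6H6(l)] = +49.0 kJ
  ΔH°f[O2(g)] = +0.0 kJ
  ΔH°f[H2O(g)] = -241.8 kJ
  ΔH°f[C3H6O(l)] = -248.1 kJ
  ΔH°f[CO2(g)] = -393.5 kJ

ΔH°rxn = Σ nΔHf°(products) − Σ nΔHf°(reactants).
Products: 6·(-393.5) + 3·(-241.8) + 2·(-248.1) = -3582.6
Reactants: 1·(+49.0) + 11/2·(+0.0) + 1·(-1273.3) = -1224.3
ΔH_rxn = (-3582.6) − (-1224.3) = -2358.3 kJ

ΔH_rxn = -2358.3 kJ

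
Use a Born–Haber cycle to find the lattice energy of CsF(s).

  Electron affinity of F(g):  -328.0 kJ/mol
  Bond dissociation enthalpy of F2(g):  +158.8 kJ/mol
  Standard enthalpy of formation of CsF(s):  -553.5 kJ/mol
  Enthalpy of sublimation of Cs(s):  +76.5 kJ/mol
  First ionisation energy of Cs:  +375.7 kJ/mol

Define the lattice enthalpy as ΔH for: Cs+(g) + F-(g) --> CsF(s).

U = -757.1 kJ/mol

ΔHf° = 1·ΔHsub + 1·(ΣIE) + 1/2·D(F2) + 1·EA + U
-553.5 = 1·(+76.5) + 1·(+375.7) + 1/2·(+158.8) + 1·(-328.0) + U
U = -553.5 − (+203.6) = -757.1 kJ/mol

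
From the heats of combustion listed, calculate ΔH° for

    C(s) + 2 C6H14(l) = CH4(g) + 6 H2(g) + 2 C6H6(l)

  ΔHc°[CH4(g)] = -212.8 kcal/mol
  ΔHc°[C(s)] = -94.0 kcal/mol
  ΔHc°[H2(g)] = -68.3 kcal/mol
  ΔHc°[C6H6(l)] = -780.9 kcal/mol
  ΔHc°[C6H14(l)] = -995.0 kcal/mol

ΔH° = 100.4 kcal/mol

With combustion enthalpies, reactants minus products:
= [1·(-94.0) + 2·(-995.0)] − [1·(-212.8) + 6·(-68.3) + 2·(-780.9)]
= 100.4 kcal/mol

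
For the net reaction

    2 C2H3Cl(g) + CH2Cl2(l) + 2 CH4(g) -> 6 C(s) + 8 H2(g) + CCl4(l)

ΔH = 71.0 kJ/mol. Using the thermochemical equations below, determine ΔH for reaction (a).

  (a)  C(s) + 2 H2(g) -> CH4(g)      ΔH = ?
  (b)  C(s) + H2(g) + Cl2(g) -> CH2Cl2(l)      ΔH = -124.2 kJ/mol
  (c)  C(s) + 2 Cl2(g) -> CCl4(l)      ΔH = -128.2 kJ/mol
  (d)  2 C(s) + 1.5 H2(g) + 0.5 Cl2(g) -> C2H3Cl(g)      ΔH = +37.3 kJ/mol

ΔH = -74.8 kJ/mol

(a) reversed and × 2 (reverse to put CH4(g) on the reactant side; ×2 to match 2 CH4(g) in the target): contributes −2·x
(b) reversed (reverse to put CH2Cl2(l) on the reactant side): +124.2 kJ/mol
(c) as written (CCl4(l) already on the product side): -128.2 kJ/mol
(d) reversed and × 2 (reverse to put C2H3Cl(g) on the reactant side; ×2 to match 2 C2H3Cl(g) in the target): (-2)·(+37.3) = -74.6 kJ/mol
+71.0 = (+124.2) + (-128.2) + (-74.6) − 2·x
x = (+71.0 − (-78.6)) / (-2) = -74.8 kJ/mol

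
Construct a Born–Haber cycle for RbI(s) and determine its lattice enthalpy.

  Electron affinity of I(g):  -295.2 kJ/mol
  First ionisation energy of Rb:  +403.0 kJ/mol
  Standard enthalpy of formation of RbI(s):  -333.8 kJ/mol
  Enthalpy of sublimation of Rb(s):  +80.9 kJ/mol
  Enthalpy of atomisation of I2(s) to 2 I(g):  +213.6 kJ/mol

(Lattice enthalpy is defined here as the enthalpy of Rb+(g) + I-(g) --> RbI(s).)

ΔHf° = 1·ΔHsub + 1·(ΣIE) + 1/2·D(I2) + 1·EA + U
-333.8 = 1·(+80.9) + 1·(+403.0) + 1/2·(+213.6) + 1·(-295.2) + U
U = -333.8 − (+295.5) = -629.3 kJ/mol

U = -629.3 kJ/mol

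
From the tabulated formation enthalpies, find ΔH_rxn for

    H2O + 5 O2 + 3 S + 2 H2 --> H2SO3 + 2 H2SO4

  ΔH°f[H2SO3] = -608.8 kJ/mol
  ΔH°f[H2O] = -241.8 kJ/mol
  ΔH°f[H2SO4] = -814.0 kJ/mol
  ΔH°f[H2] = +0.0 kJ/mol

Products: 1·(-608.8) + 2·(-814.0) = -2236.8
Reactants: 1·(-241.8) + 5·(+0.0) + 3·(+0.0) + 2·(+0.0) = -241.8
ΔH_rxn = (-2236.8) − (-241.8) = -1995.0 kJ/mol

ΔH_rxn = -1995.0 kJ/mol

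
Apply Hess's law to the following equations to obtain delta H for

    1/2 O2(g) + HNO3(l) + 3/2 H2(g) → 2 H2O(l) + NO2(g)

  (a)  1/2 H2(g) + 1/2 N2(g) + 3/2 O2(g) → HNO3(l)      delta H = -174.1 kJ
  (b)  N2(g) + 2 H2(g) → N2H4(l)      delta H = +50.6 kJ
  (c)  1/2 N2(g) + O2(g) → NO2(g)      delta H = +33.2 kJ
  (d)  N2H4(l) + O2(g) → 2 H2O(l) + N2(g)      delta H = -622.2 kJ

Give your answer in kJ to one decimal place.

delta H = -364.3 kJ

(a) reversed: +174.1 kJ
(b) as written: +50.6 kJ
(c) as written: +33.2 kJ
(d) as written: -622.2 kJ
By Hess's law, delta H = (+174.1) + (+50.6) + (+33.2) + (-622.2) = -364.3 kJ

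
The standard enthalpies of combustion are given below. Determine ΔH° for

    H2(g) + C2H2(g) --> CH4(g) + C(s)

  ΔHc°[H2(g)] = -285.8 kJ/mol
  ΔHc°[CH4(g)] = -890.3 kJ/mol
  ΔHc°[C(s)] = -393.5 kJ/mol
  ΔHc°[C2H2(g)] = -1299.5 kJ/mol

ΔH° = -301.5 kJ/mol

Using ΔH = Σ nΔHc°(reactants) − Σ nΔHc°(products):
= [1·(-285.8) + 1·(-1299.5)] − [1·(-890.3) + 1·(-393.5)]
= -301.5 kJ/mol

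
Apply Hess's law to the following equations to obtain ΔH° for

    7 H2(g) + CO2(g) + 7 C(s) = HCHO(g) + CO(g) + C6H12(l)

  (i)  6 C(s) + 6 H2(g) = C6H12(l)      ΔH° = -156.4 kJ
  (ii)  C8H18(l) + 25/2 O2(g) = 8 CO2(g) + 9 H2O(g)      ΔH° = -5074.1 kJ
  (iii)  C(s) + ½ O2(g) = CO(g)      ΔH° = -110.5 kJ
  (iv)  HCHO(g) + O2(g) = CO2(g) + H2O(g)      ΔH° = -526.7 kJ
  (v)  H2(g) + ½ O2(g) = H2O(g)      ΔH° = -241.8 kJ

ΔH° = 18.0 kJ

(i) as written: -156.4 kJ
(ii): not needed.
(iii) as written: -110.5 kJ
(iv) reversed: +526.7 kJ
(v) as written: -241.8 kJ
Combining the equations, ΔH° = (-156.4) + (-110.5) + (+526.7) + (-241.8) = 18.0 kJ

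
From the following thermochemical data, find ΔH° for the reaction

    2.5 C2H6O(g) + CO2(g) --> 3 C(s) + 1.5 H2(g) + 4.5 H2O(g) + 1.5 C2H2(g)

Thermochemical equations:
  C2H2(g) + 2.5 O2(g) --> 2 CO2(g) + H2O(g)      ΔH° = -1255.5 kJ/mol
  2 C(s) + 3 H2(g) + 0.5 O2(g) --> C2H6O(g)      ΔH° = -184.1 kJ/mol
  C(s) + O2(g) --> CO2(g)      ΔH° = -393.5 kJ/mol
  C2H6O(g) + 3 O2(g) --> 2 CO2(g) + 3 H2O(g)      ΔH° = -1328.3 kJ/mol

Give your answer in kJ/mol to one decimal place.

equation 1 reversed and × 3/2: (-3/2)·(-1255.5) = +1883.25 kJ/mol
equation 2 reversed and × 1/2: (-1/2)·(-184.1) = +92.05 kJ/mol
equation 3 reversed and × 2: (-2)·(-393.5) = +787.0 kJ/mol
equation 4 × 2: (2)·(-1328.3) = -2656.6 kJ/mol
Summing the manipulated equations, ΔH° = (-3/2)·(-1255.5) + (-1/2)·(-184.1) + (-2)·(-393.5) + (2)·(-1328.3) = 105.7 kJ/mol

ΔH° = 105.7 kJ/mol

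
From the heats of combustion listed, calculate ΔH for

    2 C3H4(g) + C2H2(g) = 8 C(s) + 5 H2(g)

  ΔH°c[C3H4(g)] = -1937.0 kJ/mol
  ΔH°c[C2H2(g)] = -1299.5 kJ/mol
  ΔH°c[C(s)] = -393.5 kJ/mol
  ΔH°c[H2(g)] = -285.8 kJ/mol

Using ΔH = Σ nΔHc°(reactants) − Σ nΔHc°(products):
= [2·(-1937.0) + 1·(-1299.5)] − [8·(-393.5) + 5·(-285.8)]
= -596.5 kJ/mol

ΔH = -596.5 kJ/mol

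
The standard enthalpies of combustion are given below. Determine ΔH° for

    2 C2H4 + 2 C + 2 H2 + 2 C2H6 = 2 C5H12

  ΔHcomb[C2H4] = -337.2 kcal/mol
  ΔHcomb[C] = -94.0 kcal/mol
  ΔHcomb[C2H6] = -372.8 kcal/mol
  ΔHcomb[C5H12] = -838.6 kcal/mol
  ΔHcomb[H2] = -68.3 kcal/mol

ΔH° = -67.4 kcal/mol

Using ΔH = Σ nΔHc°(reactants) − Σ nΔHc°(products):
= [2·(-337.2) + 2·(-94.0) + 2·(-68.3) + 2·(-372.8)] − [2·(-838.6)]
= -67.4 kcal/mol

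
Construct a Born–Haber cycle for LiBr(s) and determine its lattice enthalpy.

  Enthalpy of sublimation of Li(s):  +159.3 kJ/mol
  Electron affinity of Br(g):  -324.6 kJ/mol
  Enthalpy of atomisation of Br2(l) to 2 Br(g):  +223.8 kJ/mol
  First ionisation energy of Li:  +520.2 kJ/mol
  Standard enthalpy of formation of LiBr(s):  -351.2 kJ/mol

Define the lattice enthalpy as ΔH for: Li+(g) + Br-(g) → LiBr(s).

U = -818.0 kJ/mol

ΔHf° = 1·ΔHsub + 1·(ΣIE) + 1/2·D(Br2) + 1·EA + U
-351.2 = 1·(+159.3) + 1·(+520.2) + 1/2·(+223.8) + 1·(-324.6) + U
U = -351.2 − (+466.8) = -818.0 kJ/mol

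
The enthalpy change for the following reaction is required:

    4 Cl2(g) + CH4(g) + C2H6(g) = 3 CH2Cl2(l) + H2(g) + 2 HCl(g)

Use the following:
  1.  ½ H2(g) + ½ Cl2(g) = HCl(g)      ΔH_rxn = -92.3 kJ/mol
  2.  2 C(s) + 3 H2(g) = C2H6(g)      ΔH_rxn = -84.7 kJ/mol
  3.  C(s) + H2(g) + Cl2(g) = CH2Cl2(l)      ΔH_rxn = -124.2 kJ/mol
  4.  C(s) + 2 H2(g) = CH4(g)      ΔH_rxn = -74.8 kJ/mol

ΔH_rxn = -397.7 kJ/mol

eq. 1 × 2 (×2 to match 2 HCl(g) in the target): (2)·(-92.3) = -184.6 kJ/mol
eq. 2 reversed (C2H6(g) must end up as a reactant): +84.7 kJ/mol
eq. 3 × 3 (scale by 3 for the 3 CH2Cl2(l)): (3)·(-124.2) = -372.6 kJ/mol
eq. 4 reversed (CH4(g) must end up as a reactant): +74.8 kJ/mol
Combining the equations, ΔH_rxn = (2)·(-92.3) + (-1)·(-84.7) + (3)·(-124.2) + (-1)·(-74.8) = -397.7 kJ/mol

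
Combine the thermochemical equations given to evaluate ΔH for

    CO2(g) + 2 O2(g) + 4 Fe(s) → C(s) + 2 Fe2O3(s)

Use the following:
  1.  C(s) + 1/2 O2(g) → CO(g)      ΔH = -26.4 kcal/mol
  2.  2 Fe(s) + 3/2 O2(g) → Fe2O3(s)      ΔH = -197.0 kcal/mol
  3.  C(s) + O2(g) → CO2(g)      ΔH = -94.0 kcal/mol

ΔH = -300.0 kcal/mol

eq. 1: not needed (CO(g) appears nowhere else).
eq. 2 × 2 (scale by 2 for the 2 Fe2O3(s)): (2)·(-197.0) = -394.0 kcal/mol
eq. 3 reversed (CO2(g) must end up as a reactant): +94.0 kcal/mol
ΔH = (2)·(-197.0) + (-1)·(-94.0) = -300.0 kcal/mol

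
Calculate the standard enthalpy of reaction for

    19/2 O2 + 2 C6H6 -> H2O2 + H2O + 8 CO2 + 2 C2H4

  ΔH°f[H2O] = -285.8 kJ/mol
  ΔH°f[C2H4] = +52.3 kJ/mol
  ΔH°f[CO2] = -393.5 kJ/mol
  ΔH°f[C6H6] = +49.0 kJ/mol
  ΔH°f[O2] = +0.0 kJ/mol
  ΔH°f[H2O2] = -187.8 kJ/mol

ΔH° = -3615.0 kJ/mol

Products: 1·(-187.8) + 1·(-285.8) + 8·(-393.5) + 2·(+52.3) = -3517.0
Reactants: 19/2·(+0.0) + 2·(+49.0) = +98.0
ΔH° = (-3517.0) − (+98.0) = -3615.0 kJ/mol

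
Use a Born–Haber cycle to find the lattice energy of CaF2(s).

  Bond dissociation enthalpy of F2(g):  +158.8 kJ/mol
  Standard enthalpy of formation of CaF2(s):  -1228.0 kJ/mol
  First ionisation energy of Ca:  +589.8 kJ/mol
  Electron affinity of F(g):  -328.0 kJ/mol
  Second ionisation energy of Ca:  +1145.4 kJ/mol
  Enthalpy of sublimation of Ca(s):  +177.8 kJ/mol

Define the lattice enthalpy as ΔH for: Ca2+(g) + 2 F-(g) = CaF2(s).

ΔHf° = 1·ΔHsub + 1·(ΣIE) + 1·D(F2) + 2·EA + U
-1228.0 = 1·(+177.8) + 1·(+1735.2) + 1·(+158.8) + 2·(-328.0) + U
U = -1228.0 − (+1415.8) = -2643.8 kJ/mol

U = -2643.8 kJ/mol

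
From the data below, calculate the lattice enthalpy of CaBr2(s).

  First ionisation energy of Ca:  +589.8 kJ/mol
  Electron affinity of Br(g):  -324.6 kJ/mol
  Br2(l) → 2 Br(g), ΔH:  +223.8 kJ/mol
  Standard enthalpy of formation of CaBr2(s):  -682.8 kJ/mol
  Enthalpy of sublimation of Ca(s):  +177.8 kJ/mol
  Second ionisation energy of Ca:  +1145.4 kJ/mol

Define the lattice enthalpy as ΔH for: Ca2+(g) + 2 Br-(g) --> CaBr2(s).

ΔHf° = 1·ΔHsub + 1·(ΣIE) + 1·D(Br2) + 2·EA + U
-682.8 = 1·(+177.8) + 1·(+1735.2) + 1·(+223.8) + 2·(-324.6) + U
U = -682.8 − (+1487.6) = -2170.4 kJ/mol

U = -2170.4 kJ/mol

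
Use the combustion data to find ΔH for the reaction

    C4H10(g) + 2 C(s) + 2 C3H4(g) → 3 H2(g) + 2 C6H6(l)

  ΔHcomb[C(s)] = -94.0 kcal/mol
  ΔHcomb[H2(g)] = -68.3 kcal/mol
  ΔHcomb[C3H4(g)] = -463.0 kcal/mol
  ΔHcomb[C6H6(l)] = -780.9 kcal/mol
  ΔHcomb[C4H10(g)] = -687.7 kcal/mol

With combustion enthalpies, reactants minus products:
= [1·(-687.7) + 2·(-94.0) + 2·(-463.0)] − [3·(-68.3) + 2·(-780.9)]
= -35.0 kcal/mol

ΔH = -35.0 kcal/mol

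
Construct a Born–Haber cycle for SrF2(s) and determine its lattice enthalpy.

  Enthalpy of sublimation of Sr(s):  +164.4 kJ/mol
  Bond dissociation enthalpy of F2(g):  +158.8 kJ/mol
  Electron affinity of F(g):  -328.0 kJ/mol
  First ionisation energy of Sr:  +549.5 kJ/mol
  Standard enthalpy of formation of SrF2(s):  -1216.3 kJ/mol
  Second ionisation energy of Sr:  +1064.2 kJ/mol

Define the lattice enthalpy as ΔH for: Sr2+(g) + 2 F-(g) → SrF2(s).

U = -2497.2 kJ/mol

ΔHf° = 1·ΔHsub + 1·(ΣIE) + 1·D(F2) + 2·EA + U
-1216.3 = 1·(+164.4) + 1·(+1613.7) + 1·(+158.8) + 2·(-328.0) + U
U = -1216.3 − (+1280.9) = -2497.2 kJ/mol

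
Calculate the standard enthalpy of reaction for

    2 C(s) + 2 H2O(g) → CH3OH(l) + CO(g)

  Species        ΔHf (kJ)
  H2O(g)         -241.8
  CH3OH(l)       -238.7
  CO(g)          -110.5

Products: 1·(-238.7) + 1·(-110.5) = -349.2
Reactants: 2·(+0.0) + 2·(-241.8) = -483.6
ΔH_rxn = (-349.2) − (-483.6) = 134.4 kJ

ΔH_rxn = 134.4 kJ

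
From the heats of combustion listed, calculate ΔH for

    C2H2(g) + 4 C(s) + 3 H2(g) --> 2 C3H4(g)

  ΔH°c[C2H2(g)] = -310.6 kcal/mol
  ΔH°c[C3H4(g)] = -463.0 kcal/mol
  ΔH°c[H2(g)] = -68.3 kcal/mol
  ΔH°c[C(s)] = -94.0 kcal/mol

ΔH = 34.5 kcal/mol

With combustion enthalpies, reactants minus products:
= [1·(-310.6) + 4·(-94.0) + 3·(-68.3)] − [2·(-463.0)]
= 34.5 kcal/mol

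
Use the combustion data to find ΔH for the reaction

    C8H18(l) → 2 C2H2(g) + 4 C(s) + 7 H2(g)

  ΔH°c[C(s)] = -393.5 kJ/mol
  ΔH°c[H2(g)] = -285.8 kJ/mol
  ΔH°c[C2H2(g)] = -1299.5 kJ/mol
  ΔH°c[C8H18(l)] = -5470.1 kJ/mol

ΔH = 703.5 kJ/mol

With combustion enthalpies, reactants minus products:
= [1·(-5470.1)] − [2·(-1299.5) + 4·(-393.5) + 7·(-285.8)]
= 703.5 kJ/mol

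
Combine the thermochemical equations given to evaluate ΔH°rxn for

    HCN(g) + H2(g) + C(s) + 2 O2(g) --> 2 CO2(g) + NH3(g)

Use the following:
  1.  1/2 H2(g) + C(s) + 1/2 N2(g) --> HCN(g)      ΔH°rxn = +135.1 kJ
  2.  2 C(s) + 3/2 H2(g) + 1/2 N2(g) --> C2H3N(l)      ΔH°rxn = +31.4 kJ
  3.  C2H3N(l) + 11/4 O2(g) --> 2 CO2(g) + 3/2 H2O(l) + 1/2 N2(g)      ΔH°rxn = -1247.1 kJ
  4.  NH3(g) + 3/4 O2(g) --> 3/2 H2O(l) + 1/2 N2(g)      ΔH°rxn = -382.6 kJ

eq. 1 reversed: -135.1 kJ
eq. 2 as written: +31.4 kJ
eq. 3 as written: -1247.1 kJ
eq. 4 reversed: +382.6 kJ
Combining the equations, ΔH°rxn = (-135.1) + (+31.4) + (-1247.1) + (+382.6) = -968.2 kJ

ΔH°rxn = -968.2 kJ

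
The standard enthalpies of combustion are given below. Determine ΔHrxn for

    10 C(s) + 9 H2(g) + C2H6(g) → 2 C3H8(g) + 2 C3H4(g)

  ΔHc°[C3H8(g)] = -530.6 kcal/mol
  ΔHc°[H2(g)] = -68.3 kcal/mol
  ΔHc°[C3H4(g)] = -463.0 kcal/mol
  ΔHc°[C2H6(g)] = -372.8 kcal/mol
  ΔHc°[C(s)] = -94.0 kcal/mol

With combustion enthalpies, reactants minus products:
= [10·(-94.0) + 9·(-68.3) + 1·(-372.8)] − [2·(-530.6) + 2·(-463.0)]
= 59.7 kcal/mol

ΔHrxn = 59.7 kcal/mol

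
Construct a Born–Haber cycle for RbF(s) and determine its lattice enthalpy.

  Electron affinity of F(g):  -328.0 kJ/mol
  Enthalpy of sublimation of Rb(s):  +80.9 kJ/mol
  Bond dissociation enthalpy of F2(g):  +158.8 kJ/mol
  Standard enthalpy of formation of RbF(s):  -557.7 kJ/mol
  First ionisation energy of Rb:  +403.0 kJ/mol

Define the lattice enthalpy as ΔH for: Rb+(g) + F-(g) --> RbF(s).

ΔHf° = 1·ΔHsub + 1·(ΣIE) + 1/2·D(F2) + 1·EA + U
-557.7 = 1·(+80.9) + 1·(+403.0) + 1/2·(+158.8) + 1·(-328.0) + U
U = -557.7 − (+235.3) = -793.0 kJ/mol

U = -793.0 kJ/mol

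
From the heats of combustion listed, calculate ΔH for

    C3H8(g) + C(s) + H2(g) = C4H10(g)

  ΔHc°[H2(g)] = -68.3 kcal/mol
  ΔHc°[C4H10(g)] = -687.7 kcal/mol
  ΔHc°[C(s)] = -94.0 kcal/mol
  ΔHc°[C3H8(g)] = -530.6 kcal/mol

Using ΔH = Σ nΔHc°(reactants) − Σ nΔHc°(products):
= [1·(-530.6) + 1·(-94.0) + 1·(-68.3)] − [1·(-687.7)]
= -5.2 kcal/mol

ΔH = -5.2 kcal/mol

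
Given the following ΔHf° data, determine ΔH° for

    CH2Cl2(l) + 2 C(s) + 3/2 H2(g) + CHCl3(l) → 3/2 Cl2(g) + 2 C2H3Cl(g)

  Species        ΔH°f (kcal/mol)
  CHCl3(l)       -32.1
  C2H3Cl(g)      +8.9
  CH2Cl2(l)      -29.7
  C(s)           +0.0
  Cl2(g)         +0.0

ΔH° = 79.6 kcal/mol

Products: 3/2·(+0.0) + 2·(+8.9) = +17.8
Reactants: 1·(-29.7) + 2·(+0.0) + 3/2·(+0.0) + 1·(-32.1) = -61.8
ΔH° = (+17.8) − (-61.8) = 79.6 kcal/mol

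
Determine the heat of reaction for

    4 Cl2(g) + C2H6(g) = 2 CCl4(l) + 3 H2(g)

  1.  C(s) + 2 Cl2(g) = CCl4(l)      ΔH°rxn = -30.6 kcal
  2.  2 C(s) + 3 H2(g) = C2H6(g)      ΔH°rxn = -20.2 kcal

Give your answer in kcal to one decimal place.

ΔH°rxn = -41.0 kcal

eq. 1 × 2 (×2 to match 2 CCl4(l) in the target): (2)·(-30.6) = -61.2 kcal
eq. 2 reversed (C2H6(g) must end up as a reactant): +20.2 kcal
Since enthalpy is a state function, ΔH°rxn = (2)·(-30.6) + (-1)·(-20.2) = -41.0 kcal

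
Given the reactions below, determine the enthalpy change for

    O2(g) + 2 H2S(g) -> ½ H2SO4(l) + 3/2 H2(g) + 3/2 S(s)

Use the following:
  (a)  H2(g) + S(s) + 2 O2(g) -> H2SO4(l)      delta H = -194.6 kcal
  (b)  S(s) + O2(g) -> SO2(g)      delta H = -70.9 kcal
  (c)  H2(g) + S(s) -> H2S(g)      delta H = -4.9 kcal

(a) × 1/2: (1/2)·(-194.6) = -97.3 kcal
(b): not needed.
(c) reversed and × 2: (-2)·(-4.9) = +9.8 kcal
Summing the manipulated equations, delta H = (1/2)·(-194.6) + (-2)·(-4.9) = -87.5 kcal

delta H = -87.5 kcal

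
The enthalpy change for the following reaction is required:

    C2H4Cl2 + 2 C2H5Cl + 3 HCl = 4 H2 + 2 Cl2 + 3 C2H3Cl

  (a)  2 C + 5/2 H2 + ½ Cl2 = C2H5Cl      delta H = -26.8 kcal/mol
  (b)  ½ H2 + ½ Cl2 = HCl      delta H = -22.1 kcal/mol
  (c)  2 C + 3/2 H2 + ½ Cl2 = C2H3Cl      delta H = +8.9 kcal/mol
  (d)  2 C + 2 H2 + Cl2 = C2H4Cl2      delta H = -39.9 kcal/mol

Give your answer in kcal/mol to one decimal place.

(a) reversed and × 2 (reverse to put C2H5Cl on the reactant side; scale by 2 for the 2 C2H5Cl): (-2)·(-26.8) = +53.6 kcal/mol
(b) reversed and × 3 (HCl must end up as a reactant; ×3 to match 3 HCl in the target): (-3)·(-22.1) = +66.3 kcal/mol
(c) × 3 (scale by 3 for the 3 C2H3Cl): (3)·(+8.9) = +26.7 kcal/mol
(d) reversed (C2H4Cl2 must end up as a reactant): +39.9 kcal/mol
Since enthalpy is a state function, delta H = (-2)·(-26.8) + (-3)·(-22.1) + (3)·(+8.9) + (-1)·(-39.9) = 186.5 kcal/mol

delta H = 186.5 kcal/mol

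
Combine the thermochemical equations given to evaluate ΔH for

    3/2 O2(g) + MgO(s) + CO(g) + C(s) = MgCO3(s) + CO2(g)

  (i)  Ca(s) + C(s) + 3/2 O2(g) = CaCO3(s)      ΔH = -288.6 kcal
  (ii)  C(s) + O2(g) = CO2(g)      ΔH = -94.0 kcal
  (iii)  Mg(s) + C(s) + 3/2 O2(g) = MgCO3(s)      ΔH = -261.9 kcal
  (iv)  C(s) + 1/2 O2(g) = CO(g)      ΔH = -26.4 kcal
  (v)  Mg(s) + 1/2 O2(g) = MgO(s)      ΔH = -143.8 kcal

ΔH = -185.7 kcal

(i): not needed (Ca(s) appears nowhere else).
(ii) as written (CO2(g) already on the product side): -94.0 kcal
(iii) as written (MgCO3(s) already on the product side): -261.9 kcal
(iv) reversed (reverse to put CO(g) on the reactant side): +26.4 kcal
(v) reversed (reverse to put MgO(s) on the reactant side): +143.8 kcal
ΔH = (1)·(-94.0) + (1)·(-261.9) + (-1)·(-26.4) + (-1)·(-143.8) = -185.7 kcal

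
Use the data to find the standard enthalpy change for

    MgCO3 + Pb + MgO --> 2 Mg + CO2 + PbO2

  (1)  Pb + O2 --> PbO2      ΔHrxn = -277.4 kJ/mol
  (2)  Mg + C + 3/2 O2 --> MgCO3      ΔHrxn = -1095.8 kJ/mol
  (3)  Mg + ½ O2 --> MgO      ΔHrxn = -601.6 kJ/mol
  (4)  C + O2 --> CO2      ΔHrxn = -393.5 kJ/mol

ΔHrxn = 1026.5 kJ/mol

(1) as written: -277.4 kJ/mol
(2) reversed: +1095.8 kJ/mol
(3) reversed: +601.6 kJ/mol
(4) as written: -393.5 kJ/mol
ΔHrxn = (-277.4) + (+1095.8) + (+601.6) + (-393.5) = 1026.5 kJ/mol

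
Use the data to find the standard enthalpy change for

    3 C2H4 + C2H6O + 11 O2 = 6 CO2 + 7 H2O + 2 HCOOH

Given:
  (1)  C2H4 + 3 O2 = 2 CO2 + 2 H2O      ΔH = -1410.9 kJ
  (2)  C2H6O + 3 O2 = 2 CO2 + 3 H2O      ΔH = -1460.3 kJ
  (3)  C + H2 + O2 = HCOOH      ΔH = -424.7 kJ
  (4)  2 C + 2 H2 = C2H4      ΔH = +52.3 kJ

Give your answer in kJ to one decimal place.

(1) × 2: (2)·(-1410.9) = -2821.8 kJ
(2) as written: -1460.3 kJ
(3) × 2: (2)·(-424.7) = -849.4 kJ
(4) reversed: -52.3 kJ
Since enthalpy is a state function, ΔH = (-2821.8) + (-1460.3) + (-849.4) + (-52.3) = -5183.8 kJ

ΔH = -5183.8 kJ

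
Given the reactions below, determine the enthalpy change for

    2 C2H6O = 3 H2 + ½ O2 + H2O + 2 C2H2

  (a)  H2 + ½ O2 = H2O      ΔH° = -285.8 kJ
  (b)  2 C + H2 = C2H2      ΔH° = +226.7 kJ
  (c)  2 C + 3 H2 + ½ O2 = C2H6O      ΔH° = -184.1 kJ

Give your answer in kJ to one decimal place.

ΔH° = 535.8 kJ

(a) as written (H2O already on the product side): -285.8 kJ
(b) × 2 (scale by 2 for the 2 C2H2): (2)·(+226.7) = +453.4 kJ
(c) reversed and × 2 (C2H6O must end up as a reactant; ×2 to match 2 C2H6O in the target): (-2)·(-184.1) = +368.2 kJ
ΔH° = (-285.8) + (+453.4) + (+368.2) = 535.8 kJ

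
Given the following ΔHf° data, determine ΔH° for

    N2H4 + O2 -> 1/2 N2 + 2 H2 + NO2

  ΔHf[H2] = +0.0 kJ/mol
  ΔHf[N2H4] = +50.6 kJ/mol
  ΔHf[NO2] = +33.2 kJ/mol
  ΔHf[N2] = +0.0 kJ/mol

Products: 1/2·(+0.0) + 2·(+0.0) + 1·(+33.2) = +33.2
Reactants: 1·(+50.6) + 1·(+0.0) = +50.6
ΔH° = (+33.2) − (+50.6) = -17.4 kJ/mol

ΔH° = -17.4 kJ/mol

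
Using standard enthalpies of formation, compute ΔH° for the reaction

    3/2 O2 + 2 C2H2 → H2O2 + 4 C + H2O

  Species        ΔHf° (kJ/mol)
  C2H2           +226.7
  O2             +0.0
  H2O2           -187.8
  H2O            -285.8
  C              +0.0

ΔH°rxn = Σ nΔHf°(products) − Σ nΔHf°(reactants).
Products: 1·(-187.8) + 4·(+0.0) + 1·(-285.8) = -473.6
Reactants: 3/2·(+0.0) + 2·(+226.7) = +453.4
ΔH° = (-473.6) − (+453.4) = -927.0 kJ/mol

ΔH° = -927.0 kJ/mol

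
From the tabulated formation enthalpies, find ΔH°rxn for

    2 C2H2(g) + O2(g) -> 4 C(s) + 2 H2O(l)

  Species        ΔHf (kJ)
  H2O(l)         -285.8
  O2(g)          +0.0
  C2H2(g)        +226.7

ΔH°rxn = -1025.0 kJ

Products: 4·(+0.0) + 2·(-285.8) = -571.6
Reactants: 2·(+226.7) + 1·(+0.0) = +453.4
ΔH°rxn = (-571.6) − (+453.4) = -1025.0 kJ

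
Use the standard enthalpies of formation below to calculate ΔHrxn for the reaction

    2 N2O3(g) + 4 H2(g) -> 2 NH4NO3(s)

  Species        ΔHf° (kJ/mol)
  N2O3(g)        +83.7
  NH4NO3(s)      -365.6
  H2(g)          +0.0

Products: 2·(-365.6) = -731.2
Reactants: 2·(+83.7) + 4·(+0.0) = +167.4
ΔHrxn = (-731.2) − (+167.4) = -898.6 kJ/mol

ΔHrxn = -898.6 kJ/mol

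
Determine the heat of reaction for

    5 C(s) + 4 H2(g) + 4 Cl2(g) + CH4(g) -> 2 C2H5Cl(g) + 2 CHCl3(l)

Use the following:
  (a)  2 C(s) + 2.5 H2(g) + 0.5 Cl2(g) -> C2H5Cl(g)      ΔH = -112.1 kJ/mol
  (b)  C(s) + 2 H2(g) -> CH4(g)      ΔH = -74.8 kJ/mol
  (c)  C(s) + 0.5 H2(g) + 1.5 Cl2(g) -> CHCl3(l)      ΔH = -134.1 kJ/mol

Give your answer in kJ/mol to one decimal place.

ΔH = -417.6 kJ/mol

(a) × 2: (2)·(-112.1) = -224.2 kJ/mol
(b) reversed: +74.8 kJ/mol
(c) × 2: (2)·(-134.1) = -268.2 kJ/mol
Since enthalpy is a state function, ΔH = (2)·(-112.1) + (-1)·(-74.8) + (2)·(-134.1) = -417.6 kJ/mol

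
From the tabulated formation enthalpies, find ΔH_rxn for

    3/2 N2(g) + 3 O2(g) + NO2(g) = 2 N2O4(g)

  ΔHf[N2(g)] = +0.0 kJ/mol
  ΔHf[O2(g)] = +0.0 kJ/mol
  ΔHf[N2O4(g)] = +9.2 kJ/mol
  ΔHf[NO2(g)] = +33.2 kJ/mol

ΔH°rxn = Σ nΔHf°(products) − Σ nΔHf°(reactants).
Products: 2·(+9.2) = +18.4
Reactants: 3/2·(+0.0) + 3·(+0.0) + 1·(+33.2) = +33.2
ΔH_rxn = (+18.4) − (+33.2) = -14.8 kJ/mol

ΔH_rxn = -14.8 kJ/mol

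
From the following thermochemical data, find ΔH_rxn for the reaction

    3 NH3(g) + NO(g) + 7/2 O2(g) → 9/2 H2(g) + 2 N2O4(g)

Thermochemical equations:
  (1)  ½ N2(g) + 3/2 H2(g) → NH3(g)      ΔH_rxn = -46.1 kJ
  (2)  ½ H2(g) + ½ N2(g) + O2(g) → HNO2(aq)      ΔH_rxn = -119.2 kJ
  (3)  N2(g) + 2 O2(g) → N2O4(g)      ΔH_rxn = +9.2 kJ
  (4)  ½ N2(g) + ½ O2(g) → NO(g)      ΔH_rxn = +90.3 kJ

ΔH_rxn = 66.4 kJ

(1) reversed and × 3: (-3)·(-46.1) = +138.3 kJ
(2): not needed.
(3) × 2: (2)·(+9.2) = +18.4 kJ
(4) reversed: -90.3 kJ
ΔH_rxn = (+138.3) + (+18.4) + (-90.3) = 66.4 kJ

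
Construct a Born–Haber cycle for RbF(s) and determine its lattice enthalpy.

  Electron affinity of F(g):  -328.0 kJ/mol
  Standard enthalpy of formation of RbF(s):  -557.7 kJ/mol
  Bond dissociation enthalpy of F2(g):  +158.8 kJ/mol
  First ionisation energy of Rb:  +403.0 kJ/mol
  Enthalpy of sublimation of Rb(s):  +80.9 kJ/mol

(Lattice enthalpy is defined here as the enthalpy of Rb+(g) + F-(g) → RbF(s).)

U = -793.0 kJ/mol

ΔHf° = 1·ΔHsub + 1·(ΣIE) + 1/2·D(F2) + 1·EA + U
-557.7 = 1·(+80.9) + 1·(+403.0) + 1/2·(+158.8) + 1·(-328.0) + U
U = -557.7 − (+235.3) = -793.0 kJ/mol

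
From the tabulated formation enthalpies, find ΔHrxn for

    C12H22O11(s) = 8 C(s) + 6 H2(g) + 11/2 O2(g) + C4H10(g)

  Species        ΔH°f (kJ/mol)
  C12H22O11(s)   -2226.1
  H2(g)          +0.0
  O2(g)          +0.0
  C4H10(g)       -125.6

ΔH°rxn = Σ nΔHf°(products) − Σ nΔHf°(reactants).
Products: 8·(+0.0) + 6·(+0.0) + 11/2·(+0.0) + 1·(-125.6) = -125.6
Reactants: 1·(-2226.1) = -2226.1
ΔHrxn = (-125.6) − (-2226.1) = 2100.5 kJ/mol

ΔHrxn = 2100.5 kJ/mol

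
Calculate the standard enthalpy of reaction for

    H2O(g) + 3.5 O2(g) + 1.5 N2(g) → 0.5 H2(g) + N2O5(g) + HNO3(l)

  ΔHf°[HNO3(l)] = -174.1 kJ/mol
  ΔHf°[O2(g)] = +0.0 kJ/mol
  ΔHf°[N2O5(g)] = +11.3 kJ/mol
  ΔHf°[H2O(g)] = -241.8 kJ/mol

ΔH°rxn = Σ nΔHf°(products) − Σ nΔHf°(reactants).
Products: 1/2·(+0.0) + 1·(+11.3) + 1·(-174.1) = -162.8
Reactants: 1·(-241.8) + 7/2·(+0.0) + 3/2·(+0.0) = -241.8
ΔHrxn = (-162.8) − (-241.8) = 79.0 kJ/mol

ΔHrxn = 79.0 kJ/mol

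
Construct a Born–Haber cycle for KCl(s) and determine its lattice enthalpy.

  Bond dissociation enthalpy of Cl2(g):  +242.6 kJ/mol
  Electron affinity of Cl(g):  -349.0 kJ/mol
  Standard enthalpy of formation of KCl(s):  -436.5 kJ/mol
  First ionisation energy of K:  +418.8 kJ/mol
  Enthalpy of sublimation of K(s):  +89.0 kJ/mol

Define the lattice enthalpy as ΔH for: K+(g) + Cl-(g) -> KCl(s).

U = -716.6 kJ/mol

ΔHf° = 1·ΔHsub + 1·(ΣIE) + 1/2·D(Cl2) + 1·EA + U
-436.5 = 1·(+89.0) + 1·(+418.8) + 1/2·(+242.6) + 1·(-349.0) + U
U = -436.5 − (+280.1) = -716.6 kJ/mol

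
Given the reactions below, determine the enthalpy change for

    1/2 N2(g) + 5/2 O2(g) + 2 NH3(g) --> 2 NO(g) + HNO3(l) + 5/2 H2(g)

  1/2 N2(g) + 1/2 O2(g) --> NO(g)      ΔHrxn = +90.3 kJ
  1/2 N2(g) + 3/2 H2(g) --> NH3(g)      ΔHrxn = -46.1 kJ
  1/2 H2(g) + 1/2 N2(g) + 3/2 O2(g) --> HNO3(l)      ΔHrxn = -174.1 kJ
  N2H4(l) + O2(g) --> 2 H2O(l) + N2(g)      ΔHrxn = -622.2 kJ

ΔHrxn = 98.7 kJ

equation 1 × 2 (scale by 2 for the 2 NO(g)): (2)·(+90.3) = +180.6 kJ
equation 2 reversed and × 2 (reverse to put NH3(g) on the reactant side; scale by 2 for the 2 NH3(g)): (-2)·(-46.1) = +92.2 kJ
equation 3 as written (HNO3(l) already on the product side): -174.1 kJ
equation 4: not needed (H2O(l) appears nowhere else).
ΔHrxn = (2)·(+90.3) + (-2)·(-46.1) + (1)·(-174.1) = 98.7 kJ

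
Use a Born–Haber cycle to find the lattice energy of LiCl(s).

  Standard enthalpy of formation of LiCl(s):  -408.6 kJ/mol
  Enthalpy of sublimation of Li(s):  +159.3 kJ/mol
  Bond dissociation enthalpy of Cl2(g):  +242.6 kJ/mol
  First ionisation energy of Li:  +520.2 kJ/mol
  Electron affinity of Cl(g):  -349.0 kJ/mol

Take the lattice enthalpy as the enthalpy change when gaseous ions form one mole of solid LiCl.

ΔHf° = 1·ΔHsub + 1·(ΣIE) + 1/2·D(Cl2) + 1·EA + U
-408.6 = 1·(+159.3) + 1·(+520.2) + 1/2·(+242.6) + 1·(-349.0) + U
U = -408.6 − (+451.8) = -860.4 kJ/mol

U = -860.4 kJ/mol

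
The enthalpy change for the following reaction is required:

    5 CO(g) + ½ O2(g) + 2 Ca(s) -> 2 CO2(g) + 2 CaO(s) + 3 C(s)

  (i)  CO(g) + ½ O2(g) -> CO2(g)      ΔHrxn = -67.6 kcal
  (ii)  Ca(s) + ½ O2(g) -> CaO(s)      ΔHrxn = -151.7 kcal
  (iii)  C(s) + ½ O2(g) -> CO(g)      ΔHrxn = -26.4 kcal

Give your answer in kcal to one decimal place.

ΔHrxn = -359.4 kcal

(i) × 2 (×2 to match 2 CO2(g) in the target): (2)·(-67.6) = -135.2 kcal
(ii) × 2 (scale by 2 for the 2 CaO(s)): (2)·(-151.7) = -303.4 kcal
(iii) reversed and × 3 (C(s) must end up as a product; ×3 to match 3 C(s) in the target): (-3)·(-26.4) = +79.2 kcal
ΔHrxn = (-135.2) + (-303.4) + (+79.2) = -359.4 kcal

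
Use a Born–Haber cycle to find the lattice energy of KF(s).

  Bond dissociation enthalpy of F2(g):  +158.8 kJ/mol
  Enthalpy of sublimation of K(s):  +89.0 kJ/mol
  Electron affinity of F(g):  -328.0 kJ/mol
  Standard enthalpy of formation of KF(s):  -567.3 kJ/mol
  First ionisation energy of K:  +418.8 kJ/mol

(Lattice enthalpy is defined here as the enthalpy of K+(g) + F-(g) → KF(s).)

ΔHf° = 1·ΔHsub + 1·(ΣIE) + 1/2·D(F2) + 1·EA + U
-567.3 = 1·(+89.0) + 1·(+418.8) + 1/2·(+158.8) + 1·(-328.0) + U
U = -567.3 − (+259.2) = -826.5 kJ/mol

U = -826.5 kJ/mol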